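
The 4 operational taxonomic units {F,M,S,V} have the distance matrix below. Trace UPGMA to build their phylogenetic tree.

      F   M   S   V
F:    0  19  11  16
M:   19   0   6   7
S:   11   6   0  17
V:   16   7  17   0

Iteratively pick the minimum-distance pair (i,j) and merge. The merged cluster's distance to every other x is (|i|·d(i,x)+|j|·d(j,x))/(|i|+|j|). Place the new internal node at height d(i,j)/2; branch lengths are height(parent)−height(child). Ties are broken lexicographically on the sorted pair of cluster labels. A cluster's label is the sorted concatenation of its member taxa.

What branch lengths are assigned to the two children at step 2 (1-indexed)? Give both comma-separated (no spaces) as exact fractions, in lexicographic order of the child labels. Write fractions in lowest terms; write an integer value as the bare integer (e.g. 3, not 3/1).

1. join M+S (d=6) ⇒ MS; edges |M|=3, |S|=3
  updated: d(F,MS)=15, d(MS,V)=12
2. join MS+V (d=12) ⇒ MSV; edges |MS|=3, |V|=6
  updated: d(F,MSV)=46/3
3. join F+MSV (d=46/3) ⇒ FMSV; edges |F|=23/3, |MSV|=5/3
final tree: (F:23/3,((M:3,S:3):3,V:6):5/3)
total length: 73/3

3,6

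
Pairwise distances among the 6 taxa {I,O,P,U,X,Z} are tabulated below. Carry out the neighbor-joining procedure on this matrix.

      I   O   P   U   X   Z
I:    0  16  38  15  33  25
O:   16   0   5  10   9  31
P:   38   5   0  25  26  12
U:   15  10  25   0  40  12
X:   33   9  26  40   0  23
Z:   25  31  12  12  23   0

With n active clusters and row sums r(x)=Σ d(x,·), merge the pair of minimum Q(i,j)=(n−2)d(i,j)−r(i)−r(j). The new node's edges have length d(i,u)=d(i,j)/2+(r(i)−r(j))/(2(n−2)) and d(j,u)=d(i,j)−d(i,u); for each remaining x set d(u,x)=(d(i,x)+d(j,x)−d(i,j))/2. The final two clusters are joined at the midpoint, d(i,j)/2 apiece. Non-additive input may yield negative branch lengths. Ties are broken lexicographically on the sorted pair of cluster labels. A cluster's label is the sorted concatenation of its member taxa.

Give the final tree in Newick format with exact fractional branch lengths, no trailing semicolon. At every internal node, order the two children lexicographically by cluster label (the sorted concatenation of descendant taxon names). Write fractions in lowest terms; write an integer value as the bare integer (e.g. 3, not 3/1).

1. join I+U (d=15, Q=-169) ⇒ IU; edges |I|=85/8, |U|=35/8
  updated: d(IU,O)=11/2, d(IU,P)=24, d(IU,X)=29, d(IU,Z)=11
2. join IU+Z (d=11, Q=-227/2) ⇒ IUZ; edges |IU|=17/4, |Z|=27/4
  updated: d(IUZ,O)=51/4, d(IUZ,P)=25/2, d(IUZ,X)=41/2
3. join IUZ+P (d=25/2, Q=-257/4) ⇒ IPUZ; edges |IUZ|=109/16, |P|=91/16
  updated: d(IPUZ,O)=21/8, d(IPUZ,X)=17
4. join IPUZ+O (d=21/8, Q=-229/8) ⇒ IOPUZ; edges |IPUZ|=85/16, |O|=-43/16
  updated: d(IOPUZ,X)=187/16
5. join IOPUZ+X (d=187/16) ⇒ IOPUXZ; edges |IOPUZ|=187/32, |X|=187/32
final tree: (((((I:85/8,U:35/8):17/4,Z:27/4):109/16,P:91/16):85/16,O:-43/16):187/32,X:187/32)
total length: 845/16

(((((I:85/8,U:35/8):17/4,Z:27/4):109/16,P:91/16):85/16,O:-43/16):187/32,X:187/32)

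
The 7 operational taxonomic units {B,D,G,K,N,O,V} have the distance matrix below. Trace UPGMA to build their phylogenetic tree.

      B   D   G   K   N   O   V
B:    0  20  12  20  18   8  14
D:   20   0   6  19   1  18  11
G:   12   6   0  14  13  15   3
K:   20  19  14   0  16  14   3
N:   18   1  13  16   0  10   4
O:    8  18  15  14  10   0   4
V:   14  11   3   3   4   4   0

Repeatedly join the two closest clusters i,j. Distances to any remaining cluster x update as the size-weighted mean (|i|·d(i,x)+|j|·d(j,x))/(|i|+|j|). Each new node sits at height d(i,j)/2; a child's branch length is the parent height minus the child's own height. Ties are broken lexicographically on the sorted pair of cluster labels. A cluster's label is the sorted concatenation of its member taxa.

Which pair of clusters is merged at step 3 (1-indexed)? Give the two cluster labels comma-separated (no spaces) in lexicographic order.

1. join D+N (d=1) ⇒ DN; edges |D|=1/2, |N|=1/2
  updated: d(B,DN)=19, d(DN,G)=19/2, d(DN,K)=35/2, d(DN,O)=14, d(DN,V)=15/2
2. join G+V (d=3) ⇒ GV; edges |G|=3/2, |V|=3/2
  updated: d(B,GV)=13, d(DN,GV)=17/2, d(GV,K)=17/2, d(GV,O)=19/2
3. join B+O (d=8) ⇒ BO; edges |B|=4, |O|=4
  updated: d(BO,DN)=33/2, d(BO,GV)=45/4, d(BO,K)=17
4. join DN+GV (d=17/2) ⇒ DGNV; edges |DN|=15/4, |GV|=11/4
  updated: d(BO,DGNV)=111/8, d(DGNV,K)=13
5. join DGNV+K (d=13) ⇒ DGKNV; edges |DGNV|=9/4, |K|=13/2
  updated: d(BO,DGKNV)=29/2
6. join BO+DGKNV (d=29/2) ⇒ BDGKNOV; edges |BO|=13/4, |DGKNV|=3/4
final tree: ((B:4,O:4):13/4,(((D:1/2,N:1/2):15/4,(G:3/2,V:3/2):11/4):9/4,K:13/2):3/4)
total length: 125/4

B,O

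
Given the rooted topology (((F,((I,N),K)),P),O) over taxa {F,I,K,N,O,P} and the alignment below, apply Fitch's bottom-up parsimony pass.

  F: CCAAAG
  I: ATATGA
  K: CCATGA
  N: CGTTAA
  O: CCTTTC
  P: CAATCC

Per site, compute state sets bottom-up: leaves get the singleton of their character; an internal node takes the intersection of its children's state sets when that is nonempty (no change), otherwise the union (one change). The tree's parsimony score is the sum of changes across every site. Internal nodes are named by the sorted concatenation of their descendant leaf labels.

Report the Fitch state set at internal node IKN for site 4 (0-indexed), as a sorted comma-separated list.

site 0, node IN: I={A} ∪ N={C} → {A,C} (+1)
site 0, node IKN: IN={A,C} ∩ K={C} → {C} (+0)
site 0, node FIKN: F={C} ∩ IKN={C} → {C} (+0)
site 0, node FIKNP: FIKN={C} ∩ P={C} → {C} (+0)
site 0, node FIKNOP: FIKNP={C} ∩ O={C} → {C} (+0)
site 1, node IN: I={T} ∪ N={G} → {G,T} (+1)
site 1, node IKN: IN={G,T} ∪ K={C} → {C,G,T} (+1)
site 1, node FIKN: F={C} ∩ IKN={C,G,T} → {C} (+0)
site 1, node FIKNP: FIKN={C} ∪ P={A} → {A,C} (+1)
site 1, node FIKNOP: FIKNP={A,C} ∩ O={C} → {C} (+0)
site 2, node IN: I={A} ∪ N={T} → {A,T} (+1)
site 2, node IKN: IN={A,T} ∩ K={A} → {A} (+0)
site 2, node FIKN: F={A} ∩ IKN={A} → {A} (+0)
site 2, node FIKNP: FIKN={A} ∩ P={A} → {A} (+0)
site 2, node FIKNOP: FIKNP={A} ∪ O={T} → {A,T} (+1)
site 3, node IN: I={T} ∩ N={T} → {T} (+0)
site 3, node IKN: IN={T} ∩ K={T} → {T} (+0)
site 3, node FIKN: F={A} ∪ IKN={T} → {A,T} (+1)
site 3, node FIKNP: FIKN={A,T} ∩ P={T} → {T} (+0)
site 3, node FIKNOP: FIKNP={T} ∩ O={T} → {T} (+0)
site 4, node IN: I={G} ∪ N={A} → {A,G} (+1)
site 4, node IKN: IN={A,G} ∩ K={G} → {G} (+0)
site 4, node FIKN: F={A} ∪ IKN={G} → {A,G} (+1)
site 4, node FIKNP: FIKN={A,G} ∪ P={C} → {A,C,G} (+1)
site 4, node FIKNOP: FIKNP={A,C,G} ∪ O={T} → {A,C,G,T} (+1)
site 5, node IN: I={A} ∩ N={A} → {A} (+0)
site 5, node IKN: IN={A} ∩ K={A} → {A} (+0)
site 5, node FIKN: F={G} ∪ IKN={A} → {A,G} (+1)
site 5, node FIKNP: FIKN={A,G} ∪ P={C} → {A,C,G} (+1)
site 5, node FIKNOP: FIKNP={A,C,G} ∩ O={C} → {C} (+0)
per-site changes: [1, 3, 2, 1, 4, 2]; total = 13

G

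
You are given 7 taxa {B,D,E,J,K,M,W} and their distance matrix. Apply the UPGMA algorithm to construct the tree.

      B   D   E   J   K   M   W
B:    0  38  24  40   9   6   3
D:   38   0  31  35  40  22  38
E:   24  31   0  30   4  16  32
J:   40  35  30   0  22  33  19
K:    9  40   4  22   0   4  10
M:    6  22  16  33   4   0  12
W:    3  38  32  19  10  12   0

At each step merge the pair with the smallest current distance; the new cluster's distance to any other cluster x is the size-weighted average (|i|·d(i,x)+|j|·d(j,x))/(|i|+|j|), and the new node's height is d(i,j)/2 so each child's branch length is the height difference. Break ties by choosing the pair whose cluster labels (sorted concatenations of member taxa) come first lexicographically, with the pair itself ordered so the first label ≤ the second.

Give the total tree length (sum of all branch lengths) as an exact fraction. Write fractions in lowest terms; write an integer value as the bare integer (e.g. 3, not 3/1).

iteration 1: select B,W (d=3); attach at lengths (3/2, 3/2); label the merged cluster BW
  updated: d(BW,D)=38, d(BW,E)=28, d(BW,J)=59/2, d(BW,K)=19/2, d(BW,M)=9
iteration 2: select E,K (d=4); attach at lengths (2, 2); label the merged cluster EK
  updated: d(BW,EK)=75/4, d(D,EK)=71/2, d(EK,J)=26, d(EK,M)=10
iteration 3: select BW,M (d=9); attach at lengths (3, 9/2); label the merged cluster BMW
  updated: d(BMW,D)=98/3, d(BMW,EK)=95/6, d(BMW,J)=92/3
iteration 4: select BMW,EK (d=95/6); attach at lengths (41/12, 71/12); label the merged cluster BEKMW
  updated: d(BEKMW,D)=169/5, d(BEKMW,J)=144/5
iteration 5: select BEKMW,J (d=144/5); attach at lengths (389/60, 72/5); label the merged cluster BEJKMW
  updated: d(BEJKMW,D)=34
iteration 6: select BEJKMW,D (d=34); attach at lengths (13/5, 17); label the merged cluster BDEJKMW
final tree: (((((B:3/2,W:3/2):3,M:9/2):41/12,(E:2,K:2):71/12):389/60,J:72/5):13/5,D:17)
total length: 3859/60

3859/60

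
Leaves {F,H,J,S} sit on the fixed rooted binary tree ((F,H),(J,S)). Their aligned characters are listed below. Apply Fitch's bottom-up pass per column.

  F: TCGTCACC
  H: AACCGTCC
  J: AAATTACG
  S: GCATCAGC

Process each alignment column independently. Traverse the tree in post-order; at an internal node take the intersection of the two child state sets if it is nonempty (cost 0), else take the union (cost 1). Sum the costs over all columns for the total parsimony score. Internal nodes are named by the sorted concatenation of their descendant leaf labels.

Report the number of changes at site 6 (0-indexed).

1

[col 0] FH: children F:{T}, H:{A} ∪→ {A,T}; cost 1
[col 0] JS: children J:{A}, S:{G} ∪→ {A,G}; cost 1
[col 0] FHJS: children FH:{A,T}, JS:{A,G} ∩→ {A}; cost 0
[col 1] FH: children F:{C}, H:{A} ∪→ {A,C}; cost 1
[col 1] JS: children J:{A}, S:{C} ∪→ {A,C}; cost 1
[col 1] FHJS: children FH:{A,C}, JS:{A,C} ∩→ {A,C}; cost 0
[col 2] FH: children F:{G}, H:{C} ∪→ {C,G}; cost 1
[col 2] JS: children J:{A}, S:{A} ∩→ {A}; cost 0
[col 2] FHJS: children FH:{C,G}, JS:{A} ∪→ {A,C,G}; cost 1
[col 3] FH: children F:{T}, H:{C} ∪→ {C,T}; cost 1
[col 3] JS: children J:{T}, S:{T} ∩→ {T}; cost 0
[col 3] FHJS: children FH:{C,T}, JS:{T} ∩→ {T}; cost 0
[col 4] FH: children F:{C}, H:{G} ∪→ {C,G}; cost 1
[col 4] JS: children J:{T}, S:{C} ∪→ {C,T}; cost 1
[col 4] FHJS: children FH:{C,G}, JS:{C,T} ∩→ {C}; cost 0
[col 5] FH: children F:{A}, H:{T} ∪→ {A,T}; cost 1
[col 5] JS: children J:{A}, S:{A} ∩→ {A}; cost 0
[col 5] FHJS: children FH:{A,T}, JS:{A} ∩→ {A}; cost 0
[col 6] FH: children F:{C}, H:{C} ∩→ {C}; cost 0
[col 6] JS: children J:{C}, S:{G} ∪→ {C,G}; cost 1
[col 6] FHJS: children FH:{C}, JS:{C,G} ∩→ {C}; cost 0
[col 7] FH: children F:{C}, H:{C} ∩→ {C}; cost 0
[col 7] JS: children J:{G}, S:{C} ∪→ {C,G}; cost 1
[col 7] FHJS: children FH:{C}, JS:{C,G} ∩→ {C}; cost 0
per-site changes: [2, 2, 2, 1, 2, 1, 1, 1]; total = 12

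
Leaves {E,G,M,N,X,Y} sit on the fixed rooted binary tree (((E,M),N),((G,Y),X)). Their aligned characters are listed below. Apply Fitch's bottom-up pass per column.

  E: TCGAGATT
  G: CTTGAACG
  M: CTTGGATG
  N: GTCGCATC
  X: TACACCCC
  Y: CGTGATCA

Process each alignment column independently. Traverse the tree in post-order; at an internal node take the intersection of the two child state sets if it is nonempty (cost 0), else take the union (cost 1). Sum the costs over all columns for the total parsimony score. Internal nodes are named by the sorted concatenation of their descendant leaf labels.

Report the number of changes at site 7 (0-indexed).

site 0, node EM: E={T} ∪ M={C} → {C,T} (+1)
site 0, node EMN: EM={C,T} ∪ N={G} → {C,G,T} (+1)
site 0, node GY: G={C} ∩ Y={C} → {C} (+0)
site 0, node GXY: GY={C} ∪ X={T} → {C,T} (+1)
site 0, node EGMNXY: EMN={C,G,T} ∩ GXY={C,T} → {C,T} (+0)
site 1, node EM: E={C} ∪ M={T} → {C,T} (+1)
site 1, node EMN: EM={C,T} ∩ N={T} → {T} (+0)
site 1, node GY: G={T} ∪ Y={G} → {G,T} (+1)
site 1, node GXY: GY={G,T} ∪ X={A} → {A,G,T} (+1)
site 1, node EGMNXY: EMN={T} ∩ GXY={A,G,T} → {T} (+0)
site 2, node EM: E={G} ∪ M={T} → {G,T} (+1)
site 2, node EMN: EM={G,T} ∪ N={C} → {C,G,T} (+1)
site 2, node GY: G={T} ∩ Y={T} → {T} (+0)
site 2, node GXY: GY={T} ∪ X={C} → {C,T} (+1)
site 2, node EGMNXY: EMN={C,G,T} ∩ GXY={C,T} → {C,T} (+0)
site 3, node EM: E={A} ∪ M={G} → {A,G} (+1)
site 3, node EMN: EM={A,G} ∩ N={G} → {G} (+0)
site 3, node GY: G={G} ∩ Y={G} → {G} (+0)
site 3, node GXY: GY={G} ∪ X={A} → {A,G} (+1)
site 3, node EGMNXY: EMN={G} ∩ GXY={A,G} → {G} (+0)
site 4, node EM: E={G} ∩ M={G} → {G} (+0)
site 4, node EMN: EM={G} ∪ N={C} → {C,G} (+1)
site 4, node GY: G={A} ∩ Y={A} → {A} (+0)
site 4, node GXY: GY={A} ∪ X={C} → {A,C} (+1)
site 4, node EGMNXY: EMN={C,G} ∩ GXY={A,C} → {C} (+0)
site 5, node EM: E={A} ∩ M={A} → {A} (+0)
site 5, node EMN: EM={A} ∩ N={A} → {A} (+0)
site 5, node GY: G={A} ∪ Y={T} → {A,T} (+1)
site 5, node GXY: GY={A,T} ∪ X={C} → {A,C,T} (+1)
site 5, node EGMNXY: EMN={A} ∩ GXY={A,C,T} → {A} (+0)
site 6, node EM: E={T} ∩ M={T} → {T} (+0)
site 6, node EMN: EM={T} ∩ N={T} → {T} (+0)
site 6, node GY: G={C} ∩ Y={C} → {C} (+0)
site 6, node GXY: GY={C} ∩ X={C} → {C} (+0)
site 6, node EGMNXY: EMN={T} ∪ GXY={C} → {C,T} (+1)
site 7, node EM: E={T} ∪ M={G} → {G,T} (+1)
site 7, node EMN: EM={G,T} ∪ N={C} → {C,G,T} (+1)
site 7, node GY: G={G} ∪ Y={A} → {A,G} (+1)
site 7, node GXY: GY={A,G} ∪ X={C} → {A,C,G} (+1)
site 7, node EGMNXY: EMN={C,G,T} ∩ GXY={A,C,G} → {C,G} (+0)
per-site changes: [3, 3, 3, 2, 2, 2, 1, 4]; total = 20

4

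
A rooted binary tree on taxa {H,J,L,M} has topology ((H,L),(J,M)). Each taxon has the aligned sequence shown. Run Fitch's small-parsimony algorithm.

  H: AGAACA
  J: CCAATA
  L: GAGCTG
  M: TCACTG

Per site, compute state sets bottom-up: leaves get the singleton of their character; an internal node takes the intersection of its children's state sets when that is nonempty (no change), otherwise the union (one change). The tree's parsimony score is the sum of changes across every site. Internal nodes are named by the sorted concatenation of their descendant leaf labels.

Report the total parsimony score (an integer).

[col 0] HL: children H:{A}, L:{G} ∪→ {A,G}; cost 1
[col 0] JM: children J:{C}, M:{T} ∪→ {C,T}; cost 1
[col 0] HJLM: children HL:{A,G}, JM:{C,T} ∪→ {A,C,G,T}; cost 1
[col 1] HL: children H:{G}, L:{A} ∪→ {A,G}; cost 1
[col 1] JM: children J:{C}, M:{C} ∩→ {C}; cost 0
[col 1] HJLM: children HL:{A,G}, JM:{C} ∪→ {A,C,G}; cost 1
[col 2] HL: children H:{A}, L:{G} ∪→ {A,G}; cost 1
[col 2] JM: children J:{A}, M:{A} ∩→ {A}; cost 0
[col 2] HJLM: children HL:{A,G}, JM:{A} ∩→ {A}; cost 0
[col 3] HL: children H:{A}, L:{C} ∪→ {A,C}; cost 1
[col 3] JM: children J:{A}, M:{C} ∪→ {A,C}; cost 1
[col 3] HJLM: children HL:{A,C}, JM:{A,C} ∩→ {A,C}; cost 0
[col 4] HL: children H:{C}, L:{T} ∪→ {C,T}; cost 1
[col 4] JM: children J:{T}, M:{T} ∩→ {T}; cost 0
[col 4] HJLM: children HL:{C,T}, JM:{T} ∩→ {T}; cost 0
[col 5] HL: children H:{A}, L:{G} ∪→ {A,G}; cost 1
[col 5] JM: children J:{A}, M:{G} ∪→ {A,G}; cost 1
[col 5] HJLM: children HL:{A,G}, JM:{A,G} ∩→ {A,G}; cost 0
per-site changes: [3, 2, 1, 2, 1, 2]; total = 11

11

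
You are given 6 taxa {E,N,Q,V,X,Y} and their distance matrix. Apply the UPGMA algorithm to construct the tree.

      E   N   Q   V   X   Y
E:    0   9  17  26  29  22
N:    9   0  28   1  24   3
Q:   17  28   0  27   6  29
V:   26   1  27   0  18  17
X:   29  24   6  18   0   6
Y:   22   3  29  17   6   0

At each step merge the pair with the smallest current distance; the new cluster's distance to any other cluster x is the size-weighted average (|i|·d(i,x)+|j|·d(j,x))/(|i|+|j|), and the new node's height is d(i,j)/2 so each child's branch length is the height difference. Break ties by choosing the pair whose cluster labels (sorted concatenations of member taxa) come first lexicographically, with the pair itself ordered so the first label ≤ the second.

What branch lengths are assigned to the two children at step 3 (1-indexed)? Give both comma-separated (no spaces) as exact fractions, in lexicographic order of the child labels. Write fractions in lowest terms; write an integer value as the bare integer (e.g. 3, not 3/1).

9/2,5

1. join N+V (d=1) ⇒ NV; edges |N|=1/2, |V|=1/2
  updated: d(E,NV)=35/2, d(NV,Q)=55/2, d(NV,X)=21, d(NV,Y)=10
2. join Q+X (d=6) ⇒ QX; edges |Q|=3, |X|=3
  updated: d(E,QX)=23, d(NV,QX)=97/4, d(QX,Y)=35/2
3. join NV+Y (d=10) ⇒ NVY; edges |NV|=9/2, |Y|=5
  updated: d(E,NVY)=19, d(NVY,QX)=22
4. join E+NVY (d=19) ⇒ ENVY; edges |E|=19/2, |NVY|=9/2
  updated: d(ENVY,QX)=89/4
5. join ENVY+QX (d=89/4) ⇒ ENQVXY; edges |ENVY|=13/8, |QX|=65/8
final tree: ((E:19/2,((N:1/2,V:1/2):9/2,Y:5):9/2):13/8,(Q:3,X:3):65/8)
total length: 161/4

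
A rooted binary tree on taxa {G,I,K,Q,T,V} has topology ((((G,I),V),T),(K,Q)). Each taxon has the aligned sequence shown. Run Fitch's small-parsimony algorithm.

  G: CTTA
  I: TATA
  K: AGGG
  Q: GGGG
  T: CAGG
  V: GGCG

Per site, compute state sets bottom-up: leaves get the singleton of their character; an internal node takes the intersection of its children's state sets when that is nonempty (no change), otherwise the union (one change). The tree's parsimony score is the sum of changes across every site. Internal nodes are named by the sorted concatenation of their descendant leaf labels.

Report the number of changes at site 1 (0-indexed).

3

[col 0] GI: children G:{C}, I:{T} ∪→ {C,T}; cost 1
[col 0] GIV: children GI:{C,T}, V:{G} ∪→ {C,G,T}; cost 1
[col 0] GITV: children GIV:{C,G,T}, T:{C} ∩→ {C}; cost 0
[col 0] KQ: children K:{A}, Q:{G} ∪→ {A,G}; cost 1
[col 0] GIKQTV: children GITV:{C}, KQ:{A,G} ∪→ {A,C,G}; cost 1
[col 1] GI: children G:{T}, I:{A} ∪→ {A,T}; cost 1
[col 1] GIV: children GI:{A,T}, V:{G} ∪→ {A,G,T}; cost 1
[col 1] GITV: children GIV:{A,G,T}, T:{A} ∩→ {A}; cost 0
[col 1] KQ: children K:{G}, Q:{G} ∩→ {G}; cost 0
[col 1] GIKQTV: children GITV:{A}, KQ:{G} ∪→ {A,G}; cost 1
[col 2] GI: children G:{T}, I:{T} ∩→ {T}; cost 0
[col 2] GIV: children GI:{T}, V:{C} ∪→ {C,T}; cost 1
[col 2] GITV: children GIV:{C,T}, T:{G} ∪→ {C,G,T}; cost 1
[col 2] KQ: children K:{G}, Q:{G} ∩→ {G}; cost 0
[col 2] GIKQTV: children GITV:{C,G,T}, KQ:{G} ∩→ {G}; cost 0
[col 3] GI: children G:{A}, I:{A} ∩→ {A}; cost 0
[col 3] GIV: children GI:{A}, V:{G} ∪→ {A,G}; cost 1
[col 3] GITV: children GIV:{A,G}, T:{G} ∩→ {G}; cost 0
[col 3] KQ: children K:{G}, Q:{G} ∩→ {G}; cost 0
[col 3] GIKQTV: children GITV:{G}, KQ:{G} ∩→ {G}; cost 0
per-site changes: [4, 3, 2, 1]; total = 10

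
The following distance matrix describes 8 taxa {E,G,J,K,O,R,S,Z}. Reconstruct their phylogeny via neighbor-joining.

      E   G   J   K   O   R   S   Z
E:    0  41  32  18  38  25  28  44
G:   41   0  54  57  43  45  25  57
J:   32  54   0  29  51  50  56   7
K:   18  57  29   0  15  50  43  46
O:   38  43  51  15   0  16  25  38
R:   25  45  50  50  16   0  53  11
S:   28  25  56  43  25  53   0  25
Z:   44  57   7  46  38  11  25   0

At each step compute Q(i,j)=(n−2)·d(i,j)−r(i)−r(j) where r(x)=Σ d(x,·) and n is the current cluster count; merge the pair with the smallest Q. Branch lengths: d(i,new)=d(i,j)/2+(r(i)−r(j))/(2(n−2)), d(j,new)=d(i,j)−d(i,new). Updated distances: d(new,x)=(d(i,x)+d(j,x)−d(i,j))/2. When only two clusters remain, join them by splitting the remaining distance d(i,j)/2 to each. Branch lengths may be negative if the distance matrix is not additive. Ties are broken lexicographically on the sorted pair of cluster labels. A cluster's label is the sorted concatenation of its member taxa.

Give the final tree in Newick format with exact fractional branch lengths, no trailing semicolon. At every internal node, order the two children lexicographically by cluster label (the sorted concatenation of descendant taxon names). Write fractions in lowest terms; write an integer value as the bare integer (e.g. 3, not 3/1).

(((E:19/2,(G:177/10,S:73/10):25/2):7/4,((J:31/4,Z:-3/4):181/12,R:143/12):23/4):17/4,(K:83/8,O:37/8):17/4)

iteration 1: select J,Z (d=7, Q=-465); attach at lengths (31/4, -3/4); label the merged cluster JZ
  updated: d(E,JZ)=69/2, d(G,JZ)=52, d(JZ,K)=34, d(JZ,O)=41, d(JZ,R)=27, d(JZ,S)=37
iteration 2: select G,S (d=25, Q=-349); attach at lengths (177/10, 73/10); label the merged cluster GS
  updated: d(E,GS)=22, d(GS,JZ)=32, d(GS,K)=75/2, d(GS,O)=43/2, d(GS,R)=73/2
iteration 3: select K,O (d=15, Q=-226); attach at lengths (83/8, 37/8); label the merged cluster KO
  updated: d(E,KO)=41/2, d(GS,KO)=22, d(JZ,KO)=30, d(KO,R)=51/2
iteration 4: select JZ,R (d=27, Q=-313/2); attach at lengths (181/12, 143/12); label the merged cluster JRZ
  updated: d(E,JRZ)=65/4, d(GS,JRZ)=83/4, d(JRZ,KO)=57/4
iteration 5: select E,GS (d=22, Q=-159/2); attach at lengths (19/2, 25/2); label the merged cluster EGS
  updated: d(EGS,JRZ)=15/2, d(EGS,KO)=41/4
iteration 6: select EGS,JRZ (d=15/2, Q=-32); attach at lengths (7/4, 23/4); label the merged cluster EGJRSZ
  updated: d(EGJRSZ,KO)=17/2
iteration 7: select EGJRSZ,KO (d=17/2); attach at lengths (17/4, 17/4); label the merged cluster EGJKORSZ
final tree: (((E:19/2,(G:177/10,S:73/10):25/2):7/4,((J:31/4,Z:-3/4):181/12,R:143/12):23/4):17/4,(K:83/8,O:37/8):17/4)
total length: 112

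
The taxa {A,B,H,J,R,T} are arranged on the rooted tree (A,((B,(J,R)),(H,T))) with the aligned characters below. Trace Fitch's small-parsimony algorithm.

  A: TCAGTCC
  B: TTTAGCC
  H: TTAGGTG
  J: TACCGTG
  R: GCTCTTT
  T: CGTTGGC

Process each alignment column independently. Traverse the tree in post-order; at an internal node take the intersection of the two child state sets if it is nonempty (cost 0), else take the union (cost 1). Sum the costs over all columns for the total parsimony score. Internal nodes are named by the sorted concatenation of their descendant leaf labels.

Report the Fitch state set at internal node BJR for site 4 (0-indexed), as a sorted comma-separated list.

G

site 0, node JR: J={T} ∪ R={G} → {G,T} (+1)
site 0, node BJR: B={T} ∩ JR={G,T} → {T} (+0)
site 0, node HT: H={T} ∪ T={C} → {C,T} (+1)
site 0, node BHJRT: BJR={T} ∩ HT={C,T} → {T} (+0)
site 0, node ABHJRT: A={T} ∩ BHJRT={T} → {T} (+0)
site 1, node JR: J={A} ∪ R={C} → {A,C} (+1)
site 1, node BJR: B={T} ∪ JR={A,C} → {A,C,T} (+1)
site 1, node HT: H={T} ∪ T={G} → {G,T} (+1)
site 1, node BHJRT: BJR={A,C,T} ∩ HT={G,T} → {T} (+0)
site 1, node ABHJRT: A={C} ∪ BHJRT={T} → {C,T} (+1)
site 2, node JR: J={C} ∪ R={T} → {C,T} (+1)
site 2, node BJR: B={T} ∩ JR={C,T} → {T} (+0)
site 2, node HT: H={A} ∪ T={T} → {A,T} (+1)
site 2, node BHJRT: BJR={T} ∩ HT={A,T} → {T} (+0)
site 2, node ABHJRT: A={A} ∪ BHJRT={T} → {A,T} (+1)
site 3, node JR: J={C} ∩ R={C} → {C} (+0)
site 3, node BJR: B={A} ∪ JR={C} → {A,C} (+1)
site 3, node HT: H={G} ∪ T={T} → {G,T} (+1)
site 3, node BHJRT: BJR={A,C} ∪ HT={G,T} → {A,C,G,T} (+1)
site 3, node ABHJRT: A={G} ∩ BHJRT={A,C,G,T} → {G} (+0)
site 4, node JR: J={G} ∪ R={T} → {G,T} (+1)
site 4, node BJR: B={G} ∩ JR={G,T} → {G} (+0)
site 4, node HT: H={G} ∩ T={G} → {G} (+0)
site 4, node BHJRT: BJR={G} ∩ HT={G} → {G} (+0)
site 4, node ABHJRT: A={T} ∪ BHJRT={G} → {G,T} (+1)
site 5, node JR: J={T} ∩ R={T} → {T} (+0)
site 5, node BJR: B={C} ∪ JR={T} → {C,T} (+1)
site 5, node HT: H={T} ∪ T={G} → {G,T} (+1)
site 5, node BHJRT: BJR={C,T} ∩ HT={G,T} → {T} (+0)
site 5, node ABHJRT: A={C} ∪ BHJRT={T} → {C,T} (+1)
site 6, node JR: J={G} ∪ R={T} → {G,T} (+1)
site 6, node BJR: B={C} ∪ JR={G,T} → {C,G,T} (+1)
site 6, node HT: H={G} ∪ T={C} → {C,G} (+1)
site 6, node BHJRT: BJR={C,G,T} ∩ HT={C,G} → {C,G} (+0)
site 6, node ABHJRT: A={C} ∩ BHJRT={C,G} → {C} (+0)
per-site changes: [2, 4, 3, 3, 2, 3, 3]; total = 20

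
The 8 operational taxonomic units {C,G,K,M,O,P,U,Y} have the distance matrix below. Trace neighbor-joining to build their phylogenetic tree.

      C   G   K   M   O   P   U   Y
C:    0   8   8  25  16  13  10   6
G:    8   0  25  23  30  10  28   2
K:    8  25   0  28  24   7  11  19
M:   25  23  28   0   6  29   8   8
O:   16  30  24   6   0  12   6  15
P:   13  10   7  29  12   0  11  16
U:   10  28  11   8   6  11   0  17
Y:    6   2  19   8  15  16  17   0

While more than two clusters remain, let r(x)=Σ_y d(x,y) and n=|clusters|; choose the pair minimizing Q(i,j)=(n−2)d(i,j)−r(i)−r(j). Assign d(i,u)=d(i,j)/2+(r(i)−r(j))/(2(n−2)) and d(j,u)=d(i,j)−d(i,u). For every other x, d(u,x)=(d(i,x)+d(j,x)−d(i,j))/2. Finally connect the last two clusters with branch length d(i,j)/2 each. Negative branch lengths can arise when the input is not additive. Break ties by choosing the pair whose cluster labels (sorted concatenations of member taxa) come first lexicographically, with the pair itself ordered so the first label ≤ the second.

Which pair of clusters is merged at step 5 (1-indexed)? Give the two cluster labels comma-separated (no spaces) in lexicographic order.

iteration 1: select M,O (d=6, Q=-200); attach at lengths (9/2, 3/2); label the merged cluster MO
  updated: d(C,MO)=35/2, d(G,MO)=47/2, d(K,MO)=23, d(MO,P)=35/2, d(MO,U)=4, d(MO,Y)=17/2
iteration 2: select G,Y (d=2, Q=-155); attach at lengths (19/5, -9/5); label the merged cluster GY
  updated: d(C,GY)=6, d(GY,K)=21, d(GY,MO)=15, d(GY,P)=12, d(GY,U)=43/2
iteration 3: select MO,U (d=4, Q=-237/2); attach at lengths (71/16, -7/16); label the merged cluster MOU
  updated: d(C,MOU)=47/4, d(GY,MOU)=65/4, d(K,MOU)=15, d(MOU,P)=49/4
iteration 4: select C,GY (d=6, Q=-76); attach at lengths (1/4, 23/4); label the merged cluster CGY
  updated: d(CGY,K)=23/2, d(CGY,MOU)=11, d(CGY,P)=19/2
iteration 5: select CGY,MOU (d=11, Q=-193/4); attach at lengths (63/16, 113/16); label the merged cluster CGMOUY
  updated: d(CGMOUY,K)=31/4, d(CGMOUY,P)=43/8
iteration 6: select CGMOUY,K (d=31/4, Q=-161/8); attach at lengths (49/16, 75/16); label the merged cluster CGKMOUY
  updated: d(CGKMOUY,P)=37/16
iteration 7: select CGKMOUY,P (d=37/16); attach at lengths (37/32, 37/32); label the merged cluster CGKMOPUY
final tree: ((((C:1/4,(G:19/5,Y:-9/5):23/4):63/16,((M:9/2,O:3/2):71/16,U:-7/16):113/16):49/16,K:75/16):37/32,P:37/32)
total length: 625/16

CGY,MOU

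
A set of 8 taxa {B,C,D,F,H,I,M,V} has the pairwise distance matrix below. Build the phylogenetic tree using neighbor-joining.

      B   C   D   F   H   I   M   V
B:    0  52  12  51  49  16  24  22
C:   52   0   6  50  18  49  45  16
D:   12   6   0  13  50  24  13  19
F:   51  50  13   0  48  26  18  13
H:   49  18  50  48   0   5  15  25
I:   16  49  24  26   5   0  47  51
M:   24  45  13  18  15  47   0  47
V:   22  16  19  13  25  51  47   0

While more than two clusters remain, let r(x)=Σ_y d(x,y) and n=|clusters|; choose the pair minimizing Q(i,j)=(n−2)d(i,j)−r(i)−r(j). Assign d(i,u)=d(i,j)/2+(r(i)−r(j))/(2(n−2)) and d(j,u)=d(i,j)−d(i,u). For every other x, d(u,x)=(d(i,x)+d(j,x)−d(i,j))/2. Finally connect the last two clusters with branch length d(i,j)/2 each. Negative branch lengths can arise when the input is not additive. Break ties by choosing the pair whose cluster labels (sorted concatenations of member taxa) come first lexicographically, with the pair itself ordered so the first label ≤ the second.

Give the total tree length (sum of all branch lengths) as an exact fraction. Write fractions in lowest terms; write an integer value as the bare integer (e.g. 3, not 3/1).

2817/32

step 1: merge (H,I) at d=5, Q=-398; branch lengths H→11/6, I→19/6; new cluster HI
  updated: d(B,HI)=30, d(C,HI)=31, d(D,HI)=69/2, d(F,HI)=69/2, d(HI,M)=57/2, d(HI,V)=71/2
step 2: merge (C,V) at d=16, Q=-545/2; branch lengths C→51/4, V→13/4; new cluster CV
  updated: d(B,CV)=29, d(CV,D)=9/2, d(CV,F)=47/2, d(CV,HI)=101/4, d(CV,M)=38
step 3: merge (F,M) at d=18, Q=-379/2; branch lengths F→181/16, M→107/16; new cluster FM
  updated: d(B,FM)=57/2, d(CV,FM)=87/4, d(D,FM)=4, d(FM,HI)=45/2
step 4: merge (CV,D) at d=9/2, Q=-122; branch lengths CV→13/2, D→-2; new cluster CDV
  updated: d(B,CDV)=73/4, d(CDV,FM)=85/8, d(CDV,HI)=221/8
step 5: merge (B,HI) at d=30, Q=-775/8; branch lengths B→453/32, HI→507/32; new cluster BHI
  updated: d(BHI,CDV)=127/16, d(BHI,FM)=21/2
step 6: merge (BHI,CDV) at d=127/16, Q=-465/16; branch lengths BHI→125/32, CDV→129/32; new cluster BCDHIV
  updated: d(BCDHIV,FM)=211/32
step 7: merge (BCDHIV,FM) at d=211/32; branch lengths BCDHIV→211/64, FM→211/64; new cluster BCDFHIMV
final tree: (((B:453/32,(H:11/6,I:19/6):507/32):125/32,((C:51/4,V:13/4):13/2,D:-2):129/32):211/64,(F:181/16,M:107/16):211/64)
total length: 2817/32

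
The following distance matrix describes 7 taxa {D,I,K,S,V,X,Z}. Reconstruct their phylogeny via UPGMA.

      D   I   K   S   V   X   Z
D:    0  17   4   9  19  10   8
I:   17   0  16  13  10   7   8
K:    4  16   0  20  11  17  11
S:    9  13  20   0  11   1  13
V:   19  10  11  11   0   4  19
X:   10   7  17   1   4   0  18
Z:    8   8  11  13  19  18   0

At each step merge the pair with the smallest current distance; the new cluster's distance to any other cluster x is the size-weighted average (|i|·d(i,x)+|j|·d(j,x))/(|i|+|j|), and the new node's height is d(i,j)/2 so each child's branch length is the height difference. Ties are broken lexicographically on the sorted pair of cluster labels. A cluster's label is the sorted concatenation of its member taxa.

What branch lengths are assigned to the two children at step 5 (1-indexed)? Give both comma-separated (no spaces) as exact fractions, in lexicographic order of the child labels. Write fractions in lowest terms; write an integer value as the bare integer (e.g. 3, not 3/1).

9/2,5/2

iteration 1: select S,X (d=1); attach at lengths (1/2, 1/2); label the merged cluster SX
  updated: d(D,SX)=19/2, d(I,SX)=10, d(K,SX)=37/2, d(SX,V)=15/2, d(SX,Z)=31/2
iteration 2: select D,K (d=4); attach at lengths (2, 2); label the merged cluster DK
  updated: d(DK,I)=33/2, d(DK,SX)=14, d(DK,V)=15, d(DK,Z)=19/2
iteration 3: select SX,V (d=15/2); attach at lengths (13/4, 15/4); label the merged cluster SVX
  updated: d(DK,SVX)=43/3, d(I,SVX)=10, d(SVX,Z)=50/3
iteration 4: select I,Z (d=8); attach at lengths (4, 4); label the merged cluster IZ
  updated: d(DK,IZ)=13, d(IZ,SVX)=40/3
iteration 5: select DK,IZ (d=13); attach at lengths (9/2, 5/2); label the merged cluster DIKZ
  updated: d(DIKZ,SVX)=83/6
iteration 6: select DIKZ,SVX (d=83/6); attach at lengths (5/12, 19/6); label the merged cluster DIKSVXZ
final tree: (((D:2,K:2):9/2,(I:4,Z:4):5/2):5/12,((S:1/2,X:1/2):13/4,V:15/4):19/6)
total length: 367/12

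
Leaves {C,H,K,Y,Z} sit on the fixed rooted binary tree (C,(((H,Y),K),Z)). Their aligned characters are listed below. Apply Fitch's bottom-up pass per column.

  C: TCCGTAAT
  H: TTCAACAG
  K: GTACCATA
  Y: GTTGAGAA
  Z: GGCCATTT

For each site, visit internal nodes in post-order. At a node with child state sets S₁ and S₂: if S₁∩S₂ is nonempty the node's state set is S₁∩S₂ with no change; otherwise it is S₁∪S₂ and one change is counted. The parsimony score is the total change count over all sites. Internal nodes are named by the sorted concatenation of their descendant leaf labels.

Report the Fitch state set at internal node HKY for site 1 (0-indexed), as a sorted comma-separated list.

T

HY@0: {T} ∪ {G} = {G,T} (union, +1)
HKY@0: {G,T} ∩ {G} = {G} (intersection, +0)
HKYZ@0: {G} ∩ {G} = {G} (intersection, +0)
CHKYZ@0: {T} ∪ {G} = {G,T} (union, +1)
HY@1: {T} ∩ {T} = {T} (intersection, +0)
HKY@1: {T} ∩ {T} = {T} (intersection, +0)
HKYZ@1: {T} ∪ {G} = {G,T} (union, +1)
CHKYZ@1: {C} ∪ {G,T} = {C,G,T} (union, +1)
HY@2: {C} ∪ {T} = {C,T} (union, +1)
HKY@2: {C,T} ∪ {A} = {A,C,T} (union, +1)
HKYZ@2: {A,C,T} ∩ {C} = {C} (intersection, +0)
CHKYZ@2: {C} ∩ {C} = {C} (intersection, +0)
HY@3: {A} ∪ {G} = {A,G} (union, +1)
HKY@3: {A,G} ∪ {C} = {A,C,G} (union, +1)
HKYZ@3: {A,C,G} ∩ {C} = {C} (intersection, +0)
CHKYZ@3: {G} ∪ {C} = {C,G} (union, +1)
HY@4: {A} ∩ {A} = {A} (intersection, +0)
HKY@4: {A} ∪ {C} = {A,C} (union, +1)
HKYZ@4: {A,C} ∩ {A} = {A} (intersection, +0)
CHKYZ@4: {T} ∪ {A} = {A,T} (union, +1)
HY@5: {C} ∪ {G} = {C,G} (union, +1)
HKY@5: {C,G} ∪ {A} = {A,C,G} (union, +1)
HKYZ@5: {A,C,G} ∪ {T} = {A,C,G,T} (union, +1)
CHKYZ@5: {A} ∩ {A,C,G,T} = {A} (intersection, +0)
HY@6: {A} ∩ {A} = {A} (intersection, +0)
HKY@6: {A} ∪ {T} = {A,T} (union, +1)
HKYZ@6: {A,T} ∩ {T} = {T} (intersection, +0)
CHKYZ@6: {A} ∪ {T} = {A,T} (union, +1)
HY@7: {G} ∪ {A} = {A,G} (union, +1)
HKY@7: {A,G} ∩ {A} = {A} (intersection, +0)
HKYZ@7: {A} ∪ {T} = {A,T} (union, +1)
CHKYZ@7: {T} ∩ {A,T} = {T} (intersection, +0)
per-site changes: [2, 2, 2, 3, 2, 3, 2, 2]; total = 18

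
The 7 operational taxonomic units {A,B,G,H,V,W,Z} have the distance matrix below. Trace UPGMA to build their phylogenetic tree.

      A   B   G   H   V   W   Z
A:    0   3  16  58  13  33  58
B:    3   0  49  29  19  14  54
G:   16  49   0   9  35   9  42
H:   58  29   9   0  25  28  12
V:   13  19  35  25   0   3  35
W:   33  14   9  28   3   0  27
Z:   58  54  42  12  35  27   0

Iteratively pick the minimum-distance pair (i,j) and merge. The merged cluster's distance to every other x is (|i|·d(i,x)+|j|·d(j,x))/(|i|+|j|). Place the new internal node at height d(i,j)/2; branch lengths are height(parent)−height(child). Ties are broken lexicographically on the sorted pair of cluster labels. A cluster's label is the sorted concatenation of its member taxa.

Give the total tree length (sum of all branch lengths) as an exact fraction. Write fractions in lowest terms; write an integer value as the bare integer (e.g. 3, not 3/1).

step 1: merge (A,B) at d=3; branch lengths A→3/2, B→3/2; new cluster AB
  updated: d(AB,G)=65/2, d(AB,H)=87/2, d(AB,V)=16, d(AB,W)=47/2, d(AB,Z)=56
step 2: merge (V,W) at d=3; branch lengths V→3/2, W→3/2; new cluster VW
  updated: d(AB,VW)=79/4, d(G,VW)=22, d(H,VW)=53/2, d(VW,Z)=31
step 3: merge (G,H) at d=9; branch lengths G→9/2, H→9/2; new cluster GH
  updated: d(AB,GH)=38, d(GH,VW)=97/4, d(GH,Z)=27
step 4: merge (AB,VW) at d=79/4; branch lengths AB→67/8, VW→67/8; new cluster ABVW
  updated: d(ABVW,GH)=249/8, d(ABVW,Z)=87/2
step 5: merge (GH,Z) at d=27; branch lengths GH→9, Z→27/2; new cluster GHZ
  updated: d(ABVW,GHZ)=141/4
step 6: merge (ABVW,GHZ) at d=141/4; branch lengths ABVW→31/4, GHZ→33/8; new cluster ABGHVWZ
final tree: (((A:3/2,B:3/2):67/8,(V:3/2,W:3/2):67/8):31/4,((G:9/2,H:9/2):9,Z:27/2):33/8)
total length: 529/8

529/8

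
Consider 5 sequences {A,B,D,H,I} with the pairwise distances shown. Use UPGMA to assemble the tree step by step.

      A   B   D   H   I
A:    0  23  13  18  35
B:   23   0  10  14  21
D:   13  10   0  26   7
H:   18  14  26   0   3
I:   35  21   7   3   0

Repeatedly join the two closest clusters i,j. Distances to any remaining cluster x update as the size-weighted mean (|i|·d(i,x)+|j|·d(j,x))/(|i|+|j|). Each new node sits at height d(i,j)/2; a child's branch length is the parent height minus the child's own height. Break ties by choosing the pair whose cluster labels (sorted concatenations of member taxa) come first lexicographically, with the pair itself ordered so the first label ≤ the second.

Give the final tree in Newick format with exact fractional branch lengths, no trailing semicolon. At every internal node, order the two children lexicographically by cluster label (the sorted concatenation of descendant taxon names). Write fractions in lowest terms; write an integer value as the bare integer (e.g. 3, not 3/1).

(A:89/8,((B:5,D:5):7/2,(H:3/2,I:3/2):7):21/8)

iteration 1: select H,I (d=3); attach at lengths (3/2, 3/2); label the merged cluster HI
  updated: d(A,HI)=53/2, d(B,HI)=35/2, d(D,HI)=33/2
iteration 2: select B,D (d=10); attach at lengths (5, 5); label the merged cluster BD
  updated: d(A,BD)=18, d(BD,HI)=17
iteration 3: select BD,HI (d=17); attach at lengths (7/2, 7); label the merged cluster BDHI
  updated: d(A,BDHI)=89/4
iteration 4: select A,BDHI (d=89/4); attach at lengths (89/8, 21/8); label the merged cluster ABDHI
final tree: (A:89/8,((B:5,D:5):7/2,(H:3/2,I:3/2):7):21/8)
total length: 149/4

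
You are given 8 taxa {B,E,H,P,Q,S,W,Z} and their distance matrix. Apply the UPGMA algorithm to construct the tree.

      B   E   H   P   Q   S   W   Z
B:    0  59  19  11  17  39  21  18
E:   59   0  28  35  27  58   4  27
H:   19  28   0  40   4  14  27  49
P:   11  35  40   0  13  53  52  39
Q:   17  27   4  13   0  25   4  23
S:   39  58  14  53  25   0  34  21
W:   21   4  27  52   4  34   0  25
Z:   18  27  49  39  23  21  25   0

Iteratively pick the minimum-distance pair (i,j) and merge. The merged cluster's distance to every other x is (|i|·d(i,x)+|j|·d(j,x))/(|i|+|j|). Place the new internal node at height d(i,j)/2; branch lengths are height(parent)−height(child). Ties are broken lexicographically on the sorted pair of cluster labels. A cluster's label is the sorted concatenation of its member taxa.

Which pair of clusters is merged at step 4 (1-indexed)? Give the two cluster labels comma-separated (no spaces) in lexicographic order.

HQ,S

iteration 1: select E,W (d=4); attach at lengths (2, 2); label the merged cluster EW
  updated: d(B,EW)=40, d(EW,H)=55/2, d(EW,P)=87/2, d(EW,Q)=31/2, d(EW,S)=46, d(EW,Z)=26
iteration 2: select H,Q (d=4); attach at lengths (2, 2); label the merged cluster HQ
  updated: d(B,HQ)=18, d(EW,HQ)=43/2, d(HQ,P)=53/2, d(HQ,S)=39/2, d(HQ,Z)=36
iteration 3: select B,P (d=11); attach at lengths (11/2, 11/2); label the merged cluster BP
  updated: d(BP,EW)=167/4, d(BP,HQ)=89/4, d(BP,S)=46, d(BP,Z)=57/2
iteration 4: select HQ,S (d=39/2); attach at lengths (31/4, 39/4); label the merged cluster HQS
  updated: d(BP,HQS)=181/6, d(EW,HQS)=89/3, d(HQS,Z)=31
iteration 5: select EW,Z (d=26); attach at lengths (11, 13); label the merged cluster EWZ
  updated: d(BP,EWZ)=112/3, d(EWZ,HQS)=271/9
iteration 6: select EWZ,HQS (d=271/9); attach at lengths (37/18, 191/36); label the merged cluster EHQSWZ
  updated: d(BP,EHQSWZ)=135/4
iteration 7: select BP,EHQSWZ (d=135/4); attach at lengths (91/8, 131/72); label the merged cluster BEHPQSWZ
final tree: ((B:11/2,P:11/2):91/8,(((E:2,W:2):11,Z:13):37/18,((H:2,Q:2):31/4,S:39/4):191/36):131/72)
total length: 1459/18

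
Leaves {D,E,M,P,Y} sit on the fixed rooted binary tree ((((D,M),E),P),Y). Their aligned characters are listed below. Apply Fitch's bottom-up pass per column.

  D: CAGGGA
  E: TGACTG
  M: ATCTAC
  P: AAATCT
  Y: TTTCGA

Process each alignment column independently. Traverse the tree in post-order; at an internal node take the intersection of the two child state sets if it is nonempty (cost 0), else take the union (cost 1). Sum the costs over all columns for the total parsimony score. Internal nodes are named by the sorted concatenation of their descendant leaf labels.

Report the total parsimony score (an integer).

18

DM@0: {C} ∪ {A} = {A,C} (union, +1)
DEM@0: {A,C} ∪ {T} = {A,C,T} (union, +1)
DEMP@0: {A,C,T} ∩ {A} = {A} (intersection, +0)
DEMPY@0: {A} ∪ {T} = {A,T} (union, +1)
DM@1: {A} ∪ {T} = {A,T} (union, +1)
DEM@1: {A,T} ∪ {G} = {A,G,T} (union, +1)
DEMP@1: {A,G,T} ∩ {A} = {A} (intersection, +0)
DEMPY@1: {A} ∪ {T} = {A,T} (union, +1)
DM@2: {G} ∪ {C} = {C,G} (union, +1)
DEM@2: {C,G} ∪ {A} = {A,C,G} (union, +1)
DEMP@2: {A,C,G} ∩ {A} = {A} (intersection, +0)
DEMPY@2: {A} ∪ {T} = {A,T} (union, +1)
DM@3: {G} ∪ {T} = {G,T} (union, +1)
DEM@3: {G,T} ∪ {C} = {C,G,T} (union, +1)
DEMP@3: {C,G,T} ∩ {T} = {T} (intersection, +0)
DEMPY@3: {T} ∪ {C} = {C,T} (union, +1)
DM@4: {G} ∪ {A} = {A,G} (union, +1)
DEM@4: {A,G} ∪ {T} = {A,G,T} (union, +1)
DEMP@4: {A,G,T} ∪ {C} = {A,C,G,T} (union, +1)
DEMPY@4: {A,C,G,T} ∩ {G} = {G} (intersection, +0)
DM@5: {A} ∪ {C} = {A,C} (union, +1)
DEM@5: {A,C} ∪ {G} = {A,C,G} (union, +1)
DEMP@5: {A,C,G} ∪ {T} = {A,C,G,T} (union, +1)
DEMPY@5: {A,C,G,T} ∩ {A} = {A} (intersection, +0)
per-site changes: [3, 3, 3, 3, 3, 3]; total = 18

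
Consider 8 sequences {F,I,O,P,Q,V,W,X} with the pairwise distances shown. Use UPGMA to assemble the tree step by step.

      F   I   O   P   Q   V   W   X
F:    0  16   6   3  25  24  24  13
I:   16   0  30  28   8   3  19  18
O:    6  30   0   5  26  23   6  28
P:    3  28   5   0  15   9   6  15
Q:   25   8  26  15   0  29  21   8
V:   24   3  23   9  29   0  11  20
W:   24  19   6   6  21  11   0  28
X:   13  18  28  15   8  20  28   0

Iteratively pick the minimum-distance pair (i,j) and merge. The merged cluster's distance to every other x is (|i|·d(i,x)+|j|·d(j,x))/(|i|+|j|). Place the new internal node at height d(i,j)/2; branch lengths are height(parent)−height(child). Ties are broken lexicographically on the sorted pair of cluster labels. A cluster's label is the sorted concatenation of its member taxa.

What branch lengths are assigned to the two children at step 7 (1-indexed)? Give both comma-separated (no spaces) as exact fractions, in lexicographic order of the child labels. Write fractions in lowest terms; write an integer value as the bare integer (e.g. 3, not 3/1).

1. join F+P (d=3) ⇒ FP; edges |F|=3/2, |P|=3/2
  updated: d(FP,I)=22, d(FP,O)=11/2, d(FP,Q)=20, d(FP,V)=33/2, d(FP,W)=15, d(FP,X)=14
2. join I+V (d=3) ⇒ IV; edges |I|=3/2, |V|=3/2
  updated: d(FP,IV)=77/4, d(IV,O)=53/2, d(IV,Q)=37/2, d(IV,W)=15, d(IV,X)=19
3. join FP+O (d=11/2) ⇒ FOP; edges |FP|=5/4, |O|=11/4
  updated: d(FOP,IV)=65/3, d(FOP,Q)=22, d(FOP,W)=12, d(FOP,X)=56/3
4. join Q+X (d=8) ⇒ QX; edges |Q|=4, |X|=4
  updated: d(FOP,QX)=61/3, d(IV,QX)=75/4, d(QX,W)=49/2
5. join FOP+W (d=12) ⇒ FOPW; edges |FOP|=13/4, |W|=6
  updated: d(FOPW,IV)=20, d(FOPW,QX)=171/8
6. join IV+QX (d=75/4) ⇒ IQVX; edges |IV|=63/8, |QX|=43/8
  updated: d(FOPW,IQVX)=331/16
7. join FOPW+IQVX (d=331/16) ⇒ FIOPQVWX; edges |FOPW|=139/32, |IQVX|=31/32
final tree: ((((F:3/2,P:3/2):5/4,O:11/4):13/4,W:6):139/32,((I:3/2,V:3/2):63/8,(Q:4,X:4):43/8):31/32)
total length: 733/16

139/32,31/32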